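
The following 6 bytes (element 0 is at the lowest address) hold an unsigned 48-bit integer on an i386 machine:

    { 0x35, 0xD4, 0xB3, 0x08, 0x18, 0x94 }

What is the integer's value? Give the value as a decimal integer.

Little-endian: lowest address holds the least-significant byte.
Reassemble most-significant byte first: 94 18 08 B3 D4 35 → 0x941808B3D435.
0x941808B3D435 = 162830946128949.

162830946128949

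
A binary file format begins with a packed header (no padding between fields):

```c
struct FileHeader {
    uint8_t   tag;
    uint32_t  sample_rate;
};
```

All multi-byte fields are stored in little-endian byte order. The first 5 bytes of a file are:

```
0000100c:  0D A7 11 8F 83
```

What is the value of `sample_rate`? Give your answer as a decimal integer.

2207191463

`sample_rate` follows `tag` (1 byte), so it starts at byte offset 1 and occupies 4 bytes.
Bytes at offsets 1..4: A7 11 8F 83.
In little-endian order the low byte comes first in memory.
Reassemble most-significant byte first: 83 8F 11 A7 → 0x838F11A7.
0x838F11A7 = 2207191463.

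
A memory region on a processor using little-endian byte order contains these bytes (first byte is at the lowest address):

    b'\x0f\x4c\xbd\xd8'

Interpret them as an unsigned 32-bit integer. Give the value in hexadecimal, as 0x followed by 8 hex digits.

0xD8BD4C0F

Little-endian: lowest address holds the least-significant byte.
Reassemble most-significant byte first: D8 BD 4C 0F → 0xD8BD4C0F.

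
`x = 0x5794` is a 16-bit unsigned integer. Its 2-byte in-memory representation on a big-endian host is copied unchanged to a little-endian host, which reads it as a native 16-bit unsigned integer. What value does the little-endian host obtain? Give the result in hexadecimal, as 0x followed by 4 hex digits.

Stored big-endian, the bytes at ascending addresses are 57 94.
Read back as little-endian, the first byte is least significant, giving 0x9457.

0x9457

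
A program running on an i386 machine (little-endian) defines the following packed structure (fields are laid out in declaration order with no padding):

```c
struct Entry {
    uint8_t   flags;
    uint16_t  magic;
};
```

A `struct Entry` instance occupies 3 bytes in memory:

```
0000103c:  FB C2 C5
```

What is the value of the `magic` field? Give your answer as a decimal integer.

50626

`magic` follows `flags` (1 byte), so it starts at byte offset 1 and occupies 2 bytes.
Bytes at offsets 1..2: C2 C5.
In little-endian order the low byte comes first in memory.
Reassemble most-significant byte first: C5 C2 → 0xC5C2.
0xC5C2 = 50626.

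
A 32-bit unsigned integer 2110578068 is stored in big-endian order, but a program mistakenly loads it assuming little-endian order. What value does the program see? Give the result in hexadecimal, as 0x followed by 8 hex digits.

2110578068 in 32-bit hexadecimal is 0x7DCCDD94.
Stored big-endian, the bytes at ascending addresses are 7D CC DD 94.
Read back as little-endian, the first byte is least significant, giving 0x94DDCC7D.

0x94DDCC7D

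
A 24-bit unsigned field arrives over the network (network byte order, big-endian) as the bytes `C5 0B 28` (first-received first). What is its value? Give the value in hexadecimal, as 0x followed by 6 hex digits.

Big-endian stores the most-significant byte at the lowest address.
The bytes are already most-significant first: 0xC50B28.

0xC50B28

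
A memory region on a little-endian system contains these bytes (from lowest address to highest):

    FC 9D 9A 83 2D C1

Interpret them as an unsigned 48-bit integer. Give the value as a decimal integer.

212401225637372

Little-endian: lowest address holds the least-significant byte.
Reassemble most-significant byte first: C1 2D 83 9A 9D FC → 0xC12D839A9DFC.
0xC12D839A9DFC = 212401225637372.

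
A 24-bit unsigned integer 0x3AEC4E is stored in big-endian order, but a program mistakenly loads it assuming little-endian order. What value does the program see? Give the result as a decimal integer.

Stored big-endian, the bytes at ascending addresses are 3A EC 4E.
Read back as little-endian, the first byte is least significant, giving 0x4EEC3A.
0x4EEC3A = 5172282.

5172282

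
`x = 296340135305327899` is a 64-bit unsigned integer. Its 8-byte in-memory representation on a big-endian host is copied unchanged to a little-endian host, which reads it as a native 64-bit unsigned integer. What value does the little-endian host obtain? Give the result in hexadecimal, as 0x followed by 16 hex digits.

296340135305327899 in 64-bit hexadecimal is 0x041CCFC87190B51B.
Stored big-endian, the bytes at ascending addresses are 04 1C CF C8 71 90 B5 1B.
Read back as little-endian, the first byte is least significant, giving 0x1BB59071C8CF1C04.

0x1BB59071C8CF1C04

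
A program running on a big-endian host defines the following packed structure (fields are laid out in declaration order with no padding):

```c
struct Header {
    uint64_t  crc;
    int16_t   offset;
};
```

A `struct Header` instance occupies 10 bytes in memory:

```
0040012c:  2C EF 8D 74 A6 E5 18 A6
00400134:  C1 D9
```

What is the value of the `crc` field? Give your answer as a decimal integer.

3237962189258430630

`crc` is the first field, at byte offset 0, occupying 8 bytes.
Bytes at offsets 0..7: 2C EF 8D 74 A6 E5 18 A6.
In big-endian order the high byte comes first in memory.
The bytes are already most-significant first: 0x2CEF8D74A6E518A6.
0x2CEF8D74A6E518A6 = 3237962189258430630.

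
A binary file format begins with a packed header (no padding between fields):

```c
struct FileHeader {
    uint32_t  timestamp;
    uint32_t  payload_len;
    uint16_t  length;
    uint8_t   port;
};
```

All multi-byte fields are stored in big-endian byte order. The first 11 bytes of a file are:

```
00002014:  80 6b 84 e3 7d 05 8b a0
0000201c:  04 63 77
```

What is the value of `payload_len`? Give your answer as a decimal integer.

2097515424

`payload_len` follows `timestamp` (4 bytes), so it starts at byte offset 4 and occupies 4 bytes.
Bytes at offsets 4..7: 7D 05 8B A0.
In big-endian order the high byte comes first in memory.
The bytes are already most-significant first: 0x7D058BA0.
0x7D058BA0 = 2097515424.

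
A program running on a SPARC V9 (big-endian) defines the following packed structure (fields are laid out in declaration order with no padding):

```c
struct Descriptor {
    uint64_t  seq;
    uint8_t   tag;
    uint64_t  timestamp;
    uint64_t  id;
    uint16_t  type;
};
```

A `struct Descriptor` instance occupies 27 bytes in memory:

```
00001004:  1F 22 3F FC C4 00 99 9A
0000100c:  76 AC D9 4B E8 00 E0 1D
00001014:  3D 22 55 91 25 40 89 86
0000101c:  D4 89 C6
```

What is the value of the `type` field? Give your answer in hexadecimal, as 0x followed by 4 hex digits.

`type` follows `seq` (8 B), `tag` (1 B), `timestamp` (8 B), `id` (8 B), so it starts at offset 8 + 1 + 8 + 8 = 25 and occupies 2 bytes.
Bytes at offsets 25..26: 89 C6.
In big-endian order the high byte comes first in memory.
The bytes are already most-significant first: 0x89C6.

0x89C6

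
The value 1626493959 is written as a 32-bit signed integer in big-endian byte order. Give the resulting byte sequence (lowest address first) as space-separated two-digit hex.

1626493959 in hexadecimal, padded to 32 bits, is 0x60F25407.
Split into bytes (most-significant first): 60 F2 54 07.
Big-endian stores the most-significant byte at the lowest address.
So the memory order matches the most-significant-first order: 60 F2 54 07.

60 F2 54 07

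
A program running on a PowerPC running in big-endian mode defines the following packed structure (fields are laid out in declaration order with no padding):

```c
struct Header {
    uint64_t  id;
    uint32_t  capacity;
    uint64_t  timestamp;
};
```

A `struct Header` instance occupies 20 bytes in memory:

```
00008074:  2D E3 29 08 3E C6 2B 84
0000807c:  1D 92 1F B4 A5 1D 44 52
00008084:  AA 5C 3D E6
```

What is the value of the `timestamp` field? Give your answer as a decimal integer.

`timestamp` follows `id` (8 B), `capacity` (4 B), so it starts at offset 8 + 4 = 12 and occupies 8 bytes.
Bytes at offsets 12..19: A5 1D 44 52 AA 5C 3D E6.
In big-endian order the high byte comes first in memory.
The bytes are already most-significant first: 0xA51D4452AA5C3DE6.
0xA51D4452AA5C3DE6 = 11897740912418897382.

11897740912418897382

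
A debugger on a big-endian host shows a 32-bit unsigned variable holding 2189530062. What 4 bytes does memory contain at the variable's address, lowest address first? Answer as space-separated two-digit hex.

2189530062 in hexadecimal, padded to 32 bits, is 0x828193CE.
Split into bytes (most-significant first): 82 81 93 CE.
Big-endian stores the most-significant byte at the lowest address.
So the memory order matches the most-significant-first order: 82 81 93 CE.

82 81 93 CE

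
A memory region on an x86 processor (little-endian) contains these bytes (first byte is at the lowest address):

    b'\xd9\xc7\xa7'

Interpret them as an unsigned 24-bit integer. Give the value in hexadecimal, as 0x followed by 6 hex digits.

0xA7C7D9

Little-endian: lowest address holds the least-significant byte.
Reassemble most-significant byte first: A7 C7 D9 → 0xA7C7D9.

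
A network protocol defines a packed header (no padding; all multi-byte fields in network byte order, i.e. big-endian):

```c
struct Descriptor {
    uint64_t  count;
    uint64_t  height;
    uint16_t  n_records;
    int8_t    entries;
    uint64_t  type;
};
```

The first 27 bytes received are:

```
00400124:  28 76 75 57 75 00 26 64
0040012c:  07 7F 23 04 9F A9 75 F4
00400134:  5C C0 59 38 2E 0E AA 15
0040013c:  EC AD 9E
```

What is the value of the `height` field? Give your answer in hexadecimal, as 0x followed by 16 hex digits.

0x077F23049FA975F4

`height` follows `count` (8 bytes), so it starts at byte offset 8 and occupies 8 bytes.
Bytes at offsets 8..15: 07 7F 23 04 9F A9 75 F4.
Big-endian stores the most-significant byte at the lowest address.
The bytes are already most-significant first: 0x077F23049FA975F4.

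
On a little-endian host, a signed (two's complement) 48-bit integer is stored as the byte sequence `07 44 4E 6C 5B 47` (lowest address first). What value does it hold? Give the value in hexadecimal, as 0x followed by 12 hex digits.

Little-endian: lowest address holds the least-significant byte.
Reassemble most-significant byte first: 47 5B 6C 4E 44 07 → 0x475B6C4E4407.

0x475B6C4E4407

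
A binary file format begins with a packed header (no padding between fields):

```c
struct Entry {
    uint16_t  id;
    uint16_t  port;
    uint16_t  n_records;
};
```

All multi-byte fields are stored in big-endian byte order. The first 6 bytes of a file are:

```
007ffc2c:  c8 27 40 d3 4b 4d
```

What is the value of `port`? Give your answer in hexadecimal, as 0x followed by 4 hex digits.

`port` follows `id` (2 bytes), so it starts at byte offset 2 and occupies 2 bytes.
Bytes at offsets 2..3: 40 D3.
Big-endian: lowest address holds the most-significant byte.
The bytes are already most-significant first: 0x40D3.

0x40D3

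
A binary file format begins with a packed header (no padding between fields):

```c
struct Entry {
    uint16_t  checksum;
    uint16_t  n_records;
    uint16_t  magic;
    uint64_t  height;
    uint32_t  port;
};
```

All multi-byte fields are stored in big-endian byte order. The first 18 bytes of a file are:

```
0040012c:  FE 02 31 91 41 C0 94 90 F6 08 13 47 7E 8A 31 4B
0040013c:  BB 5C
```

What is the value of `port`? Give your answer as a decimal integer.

`port` follows `checksum` (2 B), `n_records` (2 B), `magic` (2 B), `height` (8 B), so it starts at offset 2 + 2 + 2 + 8 = 14 and occupies 4 bytes.
Bytes at offsets 14..17: 31 4B BB 5C.
Big-endian stores the most-significant byte at the lowest address.
The bytes are already most-significant first: 0x314BBB5C.
0x314BBB5C = 827046748.

827046748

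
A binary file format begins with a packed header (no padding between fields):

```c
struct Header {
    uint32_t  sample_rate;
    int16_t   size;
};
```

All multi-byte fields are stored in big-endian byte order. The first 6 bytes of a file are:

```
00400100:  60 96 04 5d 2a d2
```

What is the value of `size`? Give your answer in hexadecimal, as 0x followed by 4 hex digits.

`size` follows `sample_rate` (4 bytes), so it starts at byte offset 4 and occupies 2 bytes.
Bytes at offsets 4..5: 2A D2.
Big-endian: lowest address holds the most-significant byte.
The bytes are already most-significant first: 0x2AD2.

0x2AD2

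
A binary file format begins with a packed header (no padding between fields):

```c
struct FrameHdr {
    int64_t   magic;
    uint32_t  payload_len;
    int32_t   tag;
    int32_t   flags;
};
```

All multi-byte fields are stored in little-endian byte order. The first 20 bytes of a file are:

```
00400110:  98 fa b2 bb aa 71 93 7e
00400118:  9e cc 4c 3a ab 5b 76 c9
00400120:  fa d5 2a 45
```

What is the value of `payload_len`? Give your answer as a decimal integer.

978111646

`payload_len` follows `magic` (8 bytes), so it starts at byte offset 8 and occupies 4 bytes.
Bytes at offsets 8..11: 9E CC 4C 3A.
Little-endian: lowest address holds the least-significant byte.
Reassemble most-significant byte first: 3A 4C CC 9E → 0x3A4CCC9E.
0x3A4CCC9E = 978111646.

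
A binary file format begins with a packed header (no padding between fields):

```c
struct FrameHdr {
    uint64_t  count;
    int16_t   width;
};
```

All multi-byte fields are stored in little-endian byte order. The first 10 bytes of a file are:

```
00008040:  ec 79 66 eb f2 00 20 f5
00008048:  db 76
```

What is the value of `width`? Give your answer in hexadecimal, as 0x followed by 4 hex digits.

0x76DB

`width` follows `count` (8 bytes), so it starts at byte offset 8 and occupies 2 bytes.
Bytes at offsets 8..9: DB 76.
Little-endian: lowest address holds the least-significant byte.
Reassemble most-significant byte first: 76 DB → 0x76DB.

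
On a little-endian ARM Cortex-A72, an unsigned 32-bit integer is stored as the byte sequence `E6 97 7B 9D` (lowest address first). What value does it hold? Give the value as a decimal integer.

Little-endian: lowest address holds the least-significant byte.
Reassemble most-significant byte first: 9D 7B 97 E6 → 0x9D7B97E6.
0x9D7B97E6 = 2642122726.

2642122726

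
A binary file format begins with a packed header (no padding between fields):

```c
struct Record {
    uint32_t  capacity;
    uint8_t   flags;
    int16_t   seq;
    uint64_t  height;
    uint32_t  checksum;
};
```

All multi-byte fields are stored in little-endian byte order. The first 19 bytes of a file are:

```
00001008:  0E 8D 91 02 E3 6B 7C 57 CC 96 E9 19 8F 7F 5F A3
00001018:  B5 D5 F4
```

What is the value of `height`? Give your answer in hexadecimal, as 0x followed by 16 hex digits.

`height` follows `capacity` (4 B), `flags` (1 B), `seq` (2 B), so it starts at offset 4 + 1 + 2 = 7 and occupies 8 bytes.
Bytes at offsets 7..14: 57 CC 96 E9 19 8F 7F 5F.
Little-endian: lowest address holds the least-significant byte.
Reassemble most-significant byte first: 5F 7F 8F 19 E9 96 CC 57 → 0x5F7F8F19E996CC57.

0x5F7F8F19E996CC57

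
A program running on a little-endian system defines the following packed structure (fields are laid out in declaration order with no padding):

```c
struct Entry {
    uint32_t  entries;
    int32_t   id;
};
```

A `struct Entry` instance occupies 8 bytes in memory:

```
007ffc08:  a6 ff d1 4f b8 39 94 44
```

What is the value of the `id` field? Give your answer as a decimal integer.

1150564792

`id` follows `entries` (4 bytes), so it starts at byte offset 4 and occupies 4 bytes.
Bytes at offsets 4..7: B8 39 94 44.
In little-endian order the low byte comes first in memory.
Reassemble most-significant byte first: 44 94 39 B8 → 0x449439B8.
0x449439B8 = 1150564792.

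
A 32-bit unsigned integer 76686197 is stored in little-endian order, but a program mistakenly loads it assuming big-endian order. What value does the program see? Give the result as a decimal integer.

76686197 in 32-bit hexadecimal is 0x04922375.
Stored little-endian, the bytes at ascending addresses are 75 23 92 04.
Read back as big-endian, the last byte is least significant, giving 0x75239204.
0x75239204 = 1965265412.

1965265412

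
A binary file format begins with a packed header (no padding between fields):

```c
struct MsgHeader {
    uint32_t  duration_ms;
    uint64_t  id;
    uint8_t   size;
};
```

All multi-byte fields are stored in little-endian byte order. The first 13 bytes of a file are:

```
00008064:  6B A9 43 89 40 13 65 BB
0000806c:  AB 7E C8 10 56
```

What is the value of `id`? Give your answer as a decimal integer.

`id` follows `duration_ms` (4 bytes), so it starts at byte offset 4 and occupies 8 bytes.
Bytes at offsets 4..11: 40 13 65 BB AB 7E C8 10.
In little-endian order the low byte comes first in memory.
Reassemble most-significant byte first: 10 C8 7E AB BB 65 13 40 → 0x10C87EABBB651340.
0x10C87EABBB651340 = 1209355775997449024.

1209355775997449024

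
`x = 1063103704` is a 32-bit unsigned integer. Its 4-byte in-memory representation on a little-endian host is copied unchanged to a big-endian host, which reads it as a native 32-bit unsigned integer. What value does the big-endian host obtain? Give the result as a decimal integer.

3635174719

1063103704 in 32-bit hexadecimal is 0x3F5DACD8.
Stored little-endian, the bytes at ascending addresses are D8 AC 5D 3F.
Read back as big-endian, the last byte is least significant, giving 0xD8AC5D3F.
0xD8AC5D3F = 3635174719.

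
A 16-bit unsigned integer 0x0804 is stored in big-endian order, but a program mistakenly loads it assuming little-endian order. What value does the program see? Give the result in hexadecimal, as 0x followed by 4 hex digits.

0x0408

Stored big-endian, the bytes at ascending addresses are 08 04.
Read back as little-endian, the first byte is least significant, giving 0x0408.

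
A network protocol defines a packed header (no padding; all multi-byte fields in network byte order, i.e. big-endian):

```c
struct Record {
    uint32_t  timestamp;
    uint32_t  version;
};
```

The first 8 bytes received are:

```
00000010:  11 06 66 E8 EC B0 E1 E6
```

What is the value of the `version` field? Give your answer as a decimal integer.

`version` follows `timestamp` (4 bytes), so it starts at byte offset 4 and occupies 4 bytes.
Bytes at offsets 4..7: EC B0 E1 E6.
In big-endian order the high byte comes first in memory.
The bytes are already most-significant first: 0xECB0E1E6.
0xECB0E1E6 = 3971015142.

3971015142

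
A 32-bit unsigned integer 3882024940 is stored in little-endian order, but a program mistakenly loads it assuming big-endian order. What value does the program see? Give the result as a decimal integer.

3882024940 in 32-bit hexadecimal is 0xE762FFEC.
Stored little-endian, the bytes at ascending addresses are EC FF 62 E7.
Read back as big-endian, the last byte is least significant, giving 0xECFF62E7.
0xECFF62E7 = 3976159975.

3976159975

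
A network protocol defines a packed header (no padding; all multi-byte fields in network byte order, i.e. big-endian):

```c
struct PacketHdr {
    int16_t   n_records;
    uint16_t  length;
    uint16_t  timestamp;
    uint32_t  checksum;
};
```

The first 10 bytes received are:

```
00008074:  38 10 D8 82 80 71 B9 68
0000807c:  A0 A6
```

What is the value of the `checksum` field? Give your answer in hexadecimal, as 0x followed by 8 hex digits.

`checksum` follows `n_records` (2 B), `length` (2 B), `timestamp` (2 B), so it starts at offset 2 + 2 + 2 = 6 and occupies 4 bytes.
Bytes at offsets 6..9: B9 68 A0 A6.
In big-endian order the high byte comes first in memory.
The bytes are already most-significant first: 0xB968A0A6.

0xB968A0A6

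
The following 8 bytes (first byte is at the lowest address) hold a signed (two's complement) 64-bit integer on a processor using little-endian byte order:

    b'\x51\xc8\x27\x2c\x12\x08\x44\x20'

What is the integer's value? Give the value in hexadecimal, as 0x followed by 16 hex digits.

Little-endian: lowest address holds the least-significant byte.
Reassemble most-significant byte first: 20 44 08 12 2C 27 C8 51 → 0x204408122C27C851.

0x204408122C27C851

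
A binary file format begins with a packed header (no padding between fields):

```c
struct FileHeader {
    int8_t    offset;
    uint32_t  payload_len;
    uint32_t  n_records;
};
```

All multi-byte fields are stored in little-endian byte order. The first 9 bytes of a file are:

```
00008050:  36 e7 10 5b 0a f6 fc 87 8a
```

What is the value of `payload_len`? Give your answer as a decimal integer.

`payload_len` follows `offset` (1 byte), so it starts at byte offset 1 and occupies 4 bytes.
Bytes at offsets 1..4: E7 10 5B 0A.
In little-endian order the low byte comes first in memory.
Reassemble most-significant byte first: 0A 5B 10 E7 → 0x0A5B10E7.
0x0A5B10E7 = 173740263.

173740263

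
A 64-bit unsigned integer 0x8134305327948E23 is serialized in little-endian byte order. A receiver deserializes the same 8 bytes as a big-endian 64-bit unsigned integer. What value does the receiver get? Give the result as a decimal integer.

2562148134640694401

Stored little-endian, the bytes at ascending addresses are 23 8E 94 27 53 30 34 81.
Read back as big-endian, the last byte is least significant, giving 0x238E942753303481.
0x238E942753303481 = 2562148134640694401.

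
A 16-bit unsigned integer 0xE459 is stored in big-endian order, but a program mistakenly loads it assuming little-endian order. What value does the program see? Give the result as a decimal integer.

23012

Stored big-endian, the bytes at ascending addresses are E4 59.
Read back as little-endian, the first byte is least significant, giving 0x59E4.
0x59E4 = 23012.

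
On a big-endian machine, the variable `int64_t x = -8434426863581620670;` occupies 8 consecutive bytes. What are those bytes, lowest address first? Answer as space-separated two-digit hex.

Two's complement of -8434426863581620670 in 64 bits: 8434426863581620670 = 0x750D1A8B7FCB69BE; invert → 0x8AF2E57480349641; add 1 → 0x8AF2E57480349642.
Split into bytes (most-significant first): 8A F2 E5 74 80 34 96 42.
In big-endian order the high byte comes first in memory.
So the memory order matches the most-significant-first order: 8A F2 E5 74 80 34 96 42.

8A F2 E5 74 80 34 96 42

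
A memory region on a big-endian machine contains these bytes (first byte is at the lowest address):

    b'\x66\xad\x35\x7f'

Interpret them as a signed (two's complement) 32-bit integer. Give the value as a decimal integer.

Big-endian: lowest address holds the most-significant byte.
The bytes are already most-significant first: 0x66AD357F.
0x66AD357F = 1722627455.

1722627455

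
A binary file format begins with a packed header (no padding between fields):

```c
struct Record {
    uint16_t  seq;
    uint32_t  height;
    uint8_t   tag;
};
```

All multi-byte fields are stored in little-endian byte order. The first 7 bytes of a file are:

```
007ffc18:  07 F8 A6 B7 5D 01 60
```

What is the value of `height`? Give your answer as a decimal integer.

`height` follows `seq` (2 bytes), so it starts at byte offset 2 and occupies 4 bytes.
Bytes at offsets 2..5: A6 B7 5D 01.
Little-endian: lowest address holds the least-significant byte.
Reassemble most-significant byte first: 01 5D B7 A6 → 0x015DB7A6.
0x015DB7A6 = 22919078.

22919078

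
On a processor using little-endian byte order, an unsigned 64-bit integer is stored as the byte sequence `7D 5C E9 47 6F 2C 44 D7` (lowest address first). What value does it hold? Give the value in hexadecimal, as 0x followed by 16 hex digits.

0xD7442C6F47E95C7D

In little-endian order the low byte comes first in memory.
Reassemble most-significant byte first: D7 44 2C 6F 47 E9 5C 7D → 0xD7442C6F47E95C7D.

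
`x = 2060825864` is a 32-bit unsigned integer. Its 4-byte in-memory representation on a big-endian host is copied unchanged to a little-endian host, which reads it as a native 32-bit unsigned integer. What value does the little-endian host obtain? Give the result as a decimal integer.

2060825864 in 32-bit hexadecimal is 0x7AD5B508.
Stored big-endian, the bytes at ascending addresses are 7A D5 B5 08.
Read back as little-endian, the first byte is least significant, giving 0x08B5D57A.
0x08B5D57A = 146134394.

146134394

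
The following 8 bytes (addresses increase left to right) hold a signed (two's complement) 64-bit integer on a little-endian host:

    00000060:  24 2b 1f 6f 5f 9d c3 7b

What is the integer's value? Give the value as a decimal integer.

8918144720335481636

Little-endian stores the least-significant byte at the lowest address.
Reassemble most-significant byte first: 7B C3 9D 5F 6F 1F 2B 24 → 0x7BC39D5F6F1F2B24.
0x7BC39D5F6F1F2B24 = 8918144720335481636.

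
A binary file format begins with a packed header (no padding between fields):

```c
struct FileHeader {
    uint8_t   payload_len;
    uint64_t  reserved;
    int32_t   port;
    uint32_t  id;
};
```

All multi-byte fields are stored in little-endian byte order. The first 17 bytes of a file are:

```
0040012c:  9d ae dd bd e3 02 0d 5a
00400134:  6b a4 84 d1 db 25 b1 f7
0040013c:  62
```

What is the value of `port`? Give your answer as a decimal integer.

`port` follows `payload_len` (1 B), `reserved` (8 B), so it starts at offset 1 + 8 = 9 and occupies 4 bytes.
Bytes at offsets 9..12: A4 84 D1 DB.
Little-endian: lowest address holds the least-significant byte.
Reassemble most-significant byte first: DB D1 84 A4 → 0xDBD184A4.
Top bit is set, so as a signed 32-bit value this is 0xDBD184A4 − 2^32 = -607026012.

-607026012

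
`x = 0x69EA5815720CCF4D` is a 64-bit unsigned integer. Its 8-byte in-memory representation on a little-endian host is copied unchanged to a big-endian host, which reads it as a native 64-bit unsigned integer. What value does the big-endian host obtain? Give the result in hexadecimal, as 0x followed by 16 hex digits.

Stored little-endian, the bytes at ascending addresses are 4D CF 0C 72 15 58 EA 69.
Read back as big-endian, the last byte is least significant, giving 0x4DCF0C721558EA69.

0x4DCF0C721558EA69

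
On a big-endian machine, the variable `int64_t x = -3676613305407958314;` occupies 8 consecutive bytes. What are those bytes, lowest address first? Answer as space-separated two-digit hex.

Two's complement of -3676613305407958314 in 64 bits: 3676613305407958314 = 0x3305F4525D50ED2A; invert → 0xCCFA0BADA2AF12D5; add 1 → 0xCCFA0BADA2AF12D6.
Split into bytes (most-significant first): CC FA 0B AD A2 AF 12 D6.
Big-endian stores the most-significant byte at the lowest address.
So the memory order matches the most-significant-first order: CC FA 0B AD A2 AF 12 D6.

CC FA 0B AD A2 AF 12 D6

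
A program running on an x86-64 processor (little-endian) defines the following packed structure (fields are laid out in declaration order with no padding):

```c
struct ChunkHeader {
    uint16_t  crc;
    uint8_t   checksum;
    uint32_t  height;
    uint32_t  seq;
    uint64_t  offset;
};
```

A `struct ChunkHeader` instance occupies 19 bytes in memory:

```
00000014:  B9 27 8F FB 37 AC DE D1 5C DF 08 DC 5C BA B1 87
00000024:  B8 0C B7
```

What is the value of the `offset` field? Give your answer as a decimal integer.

13190120301603216604

`offset` follows `crc` (2 B), `checksum` (1 B), `height` (4 B), `seq` (4 B), so it starts at offset 2 + 1 + 4 + 4 = 11 and occupies 8 bytes.
Bytes at offsets 11..18: DC 5C BA B1 87 B8 0C B7.
In little-endian order the low byte comes first in memory.
Reassemble most-significant byte first: B7 0C B8 87 B1 BA 5C DC → 0xB70CB887B1BA5CDC.
0xB70CB887B1BA5CDC = 13190120301603216604.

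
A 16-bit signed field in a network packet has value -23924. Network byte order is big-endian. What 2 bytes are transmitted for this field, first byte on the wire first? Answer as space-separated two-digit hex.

Two's complement of -23924 in 16 bits: 23924 = 0x5D74; invert → 0xA28B; add 1 → 0xA28C.
Split into bytes (most-significant first): A2 8C.
In big-endian order the high byte comes first in memory.
So the memory order matches the most-significant-first order: A2 8C.

A2 8C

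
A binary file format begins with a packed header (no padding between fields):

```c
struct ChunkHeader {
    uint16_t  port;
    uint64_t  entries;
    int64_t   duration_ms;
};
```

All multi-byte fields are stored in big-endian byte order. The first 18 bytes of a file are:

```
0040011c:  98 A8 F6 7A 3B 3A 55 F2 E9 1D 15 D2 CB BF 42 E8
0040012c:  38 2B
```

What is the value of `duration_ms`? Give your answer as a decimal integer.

`duration_ms` follows `port` (2 B), `entries` (8 B), so it starts at offset 2 + 8 = 10 and occupies 8 bytes.
Bytes at offsets 10..17: 15 D2 CB BF 42 E8 38 2B.
Big-endian stores the most-significant byte at the lowest address.
The bytes are already most-significant first: 0x15D2CBBF42E8382B.
0x15D2CBBF42E8382B = 1572543242227431467.

1572543242227431467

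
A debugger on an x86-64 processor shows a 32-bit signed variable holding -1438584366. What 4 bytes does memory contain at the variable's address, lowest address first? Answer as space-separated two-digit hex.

D2 F1 40 AA

Two's complement of -1438584366 in 32 bits: 1438584366 = 0x55BF0E2E; invert → 0xAA40F1D1; add 1 → 0xAA40F1D2.
Split into bytes (most-significant first): AA 40 F1 D2.
Little-endian stores the least-significant byte at the lowest address.
So at ascending addresses the bytes are D2 F1 40 AA.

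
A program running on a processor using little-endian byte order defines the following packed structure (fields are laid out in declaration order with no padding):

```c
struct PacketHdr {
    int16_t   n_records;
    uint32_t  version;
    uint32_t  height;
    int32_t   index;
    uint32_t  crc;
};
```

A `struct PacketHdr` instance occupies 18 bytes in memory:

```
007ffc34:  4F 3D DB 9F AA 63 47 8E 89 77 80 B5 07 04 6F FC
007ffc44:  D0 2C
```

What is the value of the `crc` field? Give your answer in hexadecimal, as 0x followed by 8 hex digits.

0x2CD0FC6F

`crc` follows `n_records` (2 B), `version` (4 B), `height` (4 B), `index` (4 B), so it starts at offset 2 + 4 + 4 + 4 = 14 and occupies 4 bytes.
Bytes at offsets 14..17: 6F FC D0 2C.
Little-endian: lowest address holds the least-significant byte.
Reassemble most-significant byte first: 2C D0 FC 6F → 0x2CD0FC6F.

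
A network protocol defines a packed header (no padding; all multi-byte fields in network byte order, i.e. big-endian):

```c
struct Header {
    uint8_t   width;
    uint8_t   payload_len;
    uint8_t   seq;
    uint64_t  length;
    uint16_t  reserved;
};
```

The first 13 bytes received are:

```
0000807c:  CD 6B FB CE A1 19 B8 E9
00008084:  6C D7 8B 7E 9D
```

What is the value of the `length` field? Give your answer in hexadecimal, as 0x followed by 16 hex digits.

0xCEA119B8E96CD78B

`length` follows `width` (1 B), `payload_len` (1 B), `seq` (1 B), so it starts at offset 1 + 1 + 1 = 3 and occupies 8 bytes.
Bytes at offsets 3..10: CE A1 19 B8 E9 6C D7 8B.
In big-endian order the high byte comes first in memory.
The bytes are already most-significant first: 0xCEA119B8E96CD78B.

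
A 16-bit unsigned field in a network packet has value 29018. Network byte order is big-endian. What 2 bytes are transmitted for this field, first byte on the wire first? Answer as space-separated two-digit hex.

71 5A

29018 in hexadecimal, padded to 16 bits, is 0x715A.
Split into bytes (most-significant first): 71 5A.
Big-endian: lowest address holds the most-significant byte.
So the memory order matches the most-significant-first order: 71 5A.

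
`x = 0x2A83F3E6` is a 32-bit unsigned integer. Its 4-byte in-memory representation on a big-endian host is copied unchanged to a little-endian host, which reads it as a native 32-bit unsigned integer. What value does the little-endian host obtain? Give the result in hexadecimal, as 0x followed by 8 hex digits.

0xE6F3832A

Stored big-endian, the bytes at ascending addresses are 2A 83 F3 E6.
Read back as little-endian, the first byte is least significant, giving 0xE6F3832A.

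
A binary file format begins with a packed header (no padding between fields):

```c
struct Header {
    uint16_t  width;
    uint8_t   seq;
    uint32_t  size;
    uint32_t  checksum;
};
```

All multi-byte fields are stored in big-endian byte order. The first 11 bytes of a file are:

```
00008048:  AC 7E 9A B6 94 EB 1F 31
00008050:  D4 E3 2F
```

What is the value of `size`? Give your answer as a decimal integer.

3063212831

`size` follows `width` (2 B), `seq` (1 B), so it starts at offset 2 + 1 = 3 and occupies 4 bytes.
Bytes at offsets 3..6: B6 94 EB 1F.
Big-endian: lowest address holds the most-significant byte.
The bytes are already most-significant first: 0xB694EB1F.
0xB694EB1F = 3063212831.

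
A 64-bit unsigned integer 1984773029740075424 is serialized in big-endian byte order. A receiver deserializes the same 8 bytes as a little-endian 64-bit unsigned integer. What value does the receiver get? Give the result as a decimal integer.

11590416086156479259

1984773029740075424 in 64-bit hexadecimal is 0x1B8B548E056ED9A0.
Stored big-endian, the bytes at ascending addresses are 1B 8B 54 8E 05 6E D9 A0.
Read back as little-endian, the first byte is least significant, giving 0xA0D96E058E548B1B.
0xA0D96E058E548B1B = 11590416086156479259.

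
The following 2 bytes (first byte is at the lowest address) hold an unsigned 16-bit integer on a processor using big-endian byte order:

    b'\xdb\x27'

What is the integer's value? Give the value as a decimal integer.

56103

In big-endian order the high byte comes first in memory.
The bytes are already most-significant first: 0xDB27.
0xDB27 = 56103.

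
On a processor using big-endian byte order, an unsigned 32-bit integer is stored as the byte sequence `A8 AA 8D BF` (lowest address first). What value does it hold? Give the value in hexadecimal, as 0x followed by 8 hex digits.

0xA8AA8DBF

Big-endian: lowest address holds the most-significant byte.
The bytes are already most-significant first: 0xA8AA8DBF.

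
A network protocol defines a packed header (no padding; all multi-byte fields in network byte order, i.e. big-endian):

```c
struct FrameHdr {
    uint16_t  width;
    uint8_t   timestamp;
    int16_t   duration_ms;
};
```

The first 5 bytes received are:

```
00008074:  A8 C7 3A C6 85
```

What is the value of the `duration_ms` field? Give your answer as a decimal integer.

`duration_ms` follows `width` (2 B), `timestamp` (1 B), so it starts at offset 2 + 1 = 3 and occupies 2 bytes.
Bytes at offsets 3..4: C6 85.
Big-endian: lowest address holds the most-significant byte.
The bytes are already most-significant first: 0xC685.
Top bit is set, so as a signed 16-bit value this is 0xC685 − 2^16 = -14715.

-14715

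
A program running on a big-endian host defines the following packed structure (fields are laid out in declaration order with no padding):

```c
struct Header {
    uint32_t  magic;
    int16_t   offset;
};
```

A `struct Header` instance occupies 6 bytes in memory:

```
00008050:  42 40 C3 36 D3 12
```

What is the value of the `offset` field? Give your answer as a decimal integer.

`offset` follows `magic` (4 bytes), so it starts at byte offset 4 and occupies 2 bytes.
Bytes at offsets 4..5: D3 12.
Big-endian: lowest address holds the most-significant byte.
The bytes are already most-significant first: 0xD312.
Top bit is set, so as a signed 16-bit value this is 0xD312 − 2^16 = -11502.

-11502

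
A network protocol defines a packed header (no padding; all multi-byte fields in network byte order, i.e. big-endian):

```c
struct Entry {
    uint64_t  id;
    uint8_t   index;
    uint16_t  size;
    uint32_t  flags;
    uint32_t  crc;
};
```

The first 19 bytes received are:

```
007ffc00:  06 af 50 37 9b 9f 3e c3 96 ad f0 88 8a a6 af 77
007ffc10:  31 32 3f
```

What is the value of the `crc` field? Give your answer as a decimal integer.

1999712831

`crc` follows `id` (8 B), `index` (1 B), `size` (2 B), `flags` (4 B), so it starts at offset 8 + 1 + 2 + 4 = 15 and occupies 4 bytes.
Bytes at offsets 15..18: 77 31 32 3F.
In big-endian order the high byte comes first in memory.
The bytes are already most-significant first: 0x7731323F.
0x7731323F = 1999712831.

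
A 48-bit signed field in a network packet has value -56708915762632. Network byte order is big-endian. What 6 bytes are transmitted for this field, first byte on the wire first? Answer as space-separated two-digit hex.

Two's complement of -56708915762632 in 48 bits: 56708915762632 = 0x339392C795C8; invert → 0xCC6C6D386A37; add 1 → 0xCC6C6D386A38.
Split into bytes (most-significant first): CC 6C 6D 38 6A 38.
Big-endian: lowest address holds the most-significant byte.
So the memory order matches the most-significant-first order: CC 6C 6D 38 6A 38.

CC 6C 6D 38 6A 38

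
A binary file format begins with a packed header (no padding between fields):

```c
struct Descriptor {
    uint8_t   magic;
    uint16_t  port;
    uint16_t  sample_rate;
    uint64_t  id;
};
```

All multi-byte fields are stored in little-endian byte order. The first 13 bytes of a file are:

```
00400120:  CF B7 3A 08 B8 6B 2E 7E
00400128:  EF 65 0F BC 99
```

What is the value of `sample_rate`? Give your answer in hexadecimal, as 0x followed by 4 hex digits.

0xB808

`sample_rate` follows `magic` (1 B), `port` (2 B), so it starts at offset 1 + 2 = 3 and occupies 2 bytes.
Bytes at offsets 3..4: 08 B8.
In little-endian order the low byte comes first in memory.
Reassemble most-significant byte first: B8 08 → 0xB808.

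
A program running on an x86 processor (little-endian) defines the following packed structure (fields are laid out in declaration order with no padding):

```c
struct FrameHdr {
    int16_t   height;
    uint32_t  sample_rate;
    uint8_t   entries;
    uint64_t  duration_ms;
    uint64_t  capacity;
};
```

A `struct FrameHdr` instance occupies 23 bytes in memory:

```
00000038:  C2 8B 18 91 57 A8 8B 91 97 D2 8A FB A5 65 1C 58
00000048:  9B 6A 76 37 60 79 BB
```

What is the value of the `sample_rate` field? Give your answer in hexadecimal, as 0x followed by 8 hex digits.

`sample_rate` follows `height` (2 bytes), so it starts at byte offset 2 and occupies 4 bytes.
Bytes at offsets 2..5: 18 91 57 A8.
Little-endian stores the least-significant byte at the lowest address.
Reassemble most-significant byte first: A8 57 91 18 → 0xA8579118.

0xA8579118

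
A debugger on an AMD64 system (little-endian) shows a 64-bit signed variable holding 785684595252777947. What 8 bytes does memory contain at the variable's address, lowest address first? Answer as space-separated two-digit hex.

DB D3 89 05 FA 4F E7 0A

785684595252777947 in hexadecimal, padded to 64 bits, is 0x0AE74FFA0589D3DB.
Split into bytes (most-significant first): 0A E7 4F FA 05 89 D3 DB.
In little-endian order the low byte comes first in memory.
So at ascending addresses the bytes are DB D3 89 05 FA 4F E7 0A.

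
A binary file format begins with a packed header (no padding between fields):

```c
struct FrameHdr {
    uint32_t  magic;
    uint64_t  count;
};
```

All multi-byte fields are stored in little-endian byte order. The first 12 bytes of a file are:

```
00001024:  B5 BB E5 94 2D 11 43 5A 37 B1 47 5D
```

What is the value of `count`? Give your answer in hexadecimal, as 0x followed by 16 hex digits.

`count` follows `magic` (4 bytes), so it starts at byte offset 4 and occupies 8 bytes.
Bytes at offsets 4..11: 2D 11 43 5A 37 B1 47 5D.
Little-endian stores the least-significant byte at the lowest address.
Reassemble most-significant byte first: 5D 47 B1 37 5A 43 11 2D → 0x5D47B1375A43112D.

0x5D47B1375A43112D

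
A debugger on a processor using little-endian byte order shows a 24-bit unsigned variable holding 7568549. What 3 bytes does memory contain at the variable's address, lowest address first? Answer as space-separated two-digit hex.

A5 7C 73

7568549 in hexadecimal, padded to 24 bits, is 0x737CA5.
Split into bytes (most-significant first): 73 7C A5.
Little-endian: lowest address holds the least-significant byte.
So at ascending addresses the bytes are A5 7C 73.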